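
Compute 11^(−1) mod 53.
Apply the extended Euclidean algorithm to (53, 11), tracking rows (r, s, t) with s·53 + t·11 = r. Each division r_prev = q·r_cur + r_new produces the new row as (previous row) − q·(current row):
  row A: (53, 1, 0)   [1·53 + 0·11 = 53]
  row B: (11, 0, 1)   [0·53 + 1·11 = 11]
  53 = 4·11 + 9   → row C = row A − 4·row B = (9, 1, −4)   [check: 1·53 − 4·11 = 9]
  11 = 1·9 + 2   → row D = row B − 1·row C = (2, −1, 5)   [check: −1·53 + 5·11 = 2]
  9 = 4·2 + 1   → row E = row C − 4·row D = (1, 5, −24)   [check: 5·53 − 24·11 = 1]
  2 = 2·1 + 0   → remainder 0, stop. gcd = 1 (last nonzero row E).
The gcd is 1, so 11 is invertible mod 53. The last nonzero row gives 5·53 − 24·11 = 1, so t = −24. So 11^(−1) ≡ −24 ≡ 29 (mod 53). Verify: 11 · 29 = 319 ≡ 1 (mod 53). ✓

Final answer: 11^(−1) ≡ 29 (mod 53)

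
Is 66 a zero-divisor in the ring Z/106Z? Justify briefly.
gcd(66, 106) = 2 > 1, so 66 is not a unit in Z/106Z. In Z/nZ every nonzero non-unit is a zero-divisor: explicitly, take b = 106/gcd = 53 ≠ 0 (mod 106); then 66·53 = 3498 = 33·106, i.e. 66·53 ≡ 0 (mod 106). So 66 is a zero-divisor.

Final answer: YES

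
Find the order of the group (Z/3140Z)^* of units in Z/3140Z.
(Z/3140Z)^* consists of the classes a with gcd(a, 3140) = 1, so its order is φ(3140). φ is multiplicative, with φ(p^e) = p^e − p^(e−1). Factorise 3140 = 2^2 · 5 · 157. Then
  φ(3140) = (2^2 − 2^1) · (5 − 1) · (157 − 1) = 2 · 4 · 156 = 1248.
Thus |(Z/3140Z)^*| = 1248.

Final answer: |(Z/3140Z)^*| = 1248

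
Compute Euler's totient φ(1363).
φ is multiplicative, with φ(p^e) = p^e − p^(e−1). Factorise 1363 = 29 · 47. Then
  φ(1363) = (29 − 1) · (47 − 1) = 28 · 46 = 1288.

Final answer: φ(1363) = 1288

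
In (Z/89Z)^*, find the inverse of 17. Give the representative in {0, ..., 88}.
Apply the extended Euclidean algorithm to (89, 17), tracking rows (r, s, t) with s·89 + t·17 = r. Each division r_prev = q·r_cur + r_new produces the new row as (previous row) − q·(current row):
  row A: (89, 1, 0)   [1·89 + 0·17 = 89]
  row B: (17, 0, 1)   [0·89 + 1·17 = 17]
  89 = 5·17 + 4   → row C = row A − 5·row B = (4, 1, −5)   [check: 1·89 − 5·17 = 4]
  17 = 4·4 + 1   → row D = row B − 4·row C = (1, −4, 21)   [check: −4·89 + 21·17 = 1]
  4 = 4·1 + 0   → remainder 0, stop. gcd = 1 (last nonzero row D).
The gcd is 1, so 17 is invertible mod 89. The last nonzero row gives −4·89 + 21·17 = 1, so t = 21. So 17^(−1) ≡ 21 (mod 89). Verify: 17 · 21 = 357 ≡ 1 (mod 89). ✓

Final answer: 17^(−1) ≡ 21 (mod 89)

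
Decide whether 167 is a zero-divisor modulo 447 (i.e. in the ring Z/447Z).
NO

gcd(167, 447) = 1, so 167 is a unit in Z/447Z (it has a multiplicative inverse). A unit cannot be a zero-divisor: if 167·b ≡ 0 then multiplying both sides by 167^(−1) gives b ≡ 0. So 167 is not a zero-divisor.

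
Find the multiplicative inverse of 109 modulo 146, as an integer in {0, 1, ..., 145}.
Apply the extended Euclidean algorithm to (146, 109), tracking rows (r, s, t) with s·146 + t·109 = r. Each division r_prev = q·r_cur + r_new produces the new row as (previous row) − q·(current row):
  row A: (146, 1, 0)   [1·146 + 0·109 = 146]
  row B: (109, 0, 1)   [0·146 + 1·109 = 109]
  146 = 1·109 + 37   → row C = row A − 1·row B = (37, 1, −1)   [check: 1·146 − 1·109 = 37]
  109 = 2·37 + 35   → row D = row B − 2·row C = (35, −2, 3)   [check: −2·146 + 3·109 = 35]
  37 = 1·35 + 2   → row E = row C − 1·row D = (2, 3, −4)   [check: 3·146 − 4·109 = 2]
  35 = 17·2 + 1   → row F = row D − 17·row E = (1, −53, 71)   [check: −53·146 + 71·109 = 1]
  2 = 2·1 + 0   → remainder 0, stop. gcd = 1 (last nonzero row F).
The gcd is 1, so 109 is invertible mod 146. The last nonzero row gives −53·146 + 71·109 = 1, so t = 71. So 109^(−1) ≡ 71 (mod 146). Verify: 109 · 71 = 7739 ≡ 1 (mod 146). ✓

Final answer: 109^(−1) ≡ 71 (mod 146)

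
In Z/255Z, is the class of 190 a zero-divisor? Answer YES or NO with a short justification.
gcd(190, 255) = 5 > 1, so 190 is not a unit in Z/255Z. In Z/nZ every nonzero non-unit is a zero-divisor: explicitly, take b = 255/gcd = 51 ≠ 0 (mod 255); then 190·51 = 9690 = 38·255, i.e. 190·51 ≡ 0 (mod 255). So 190 is a zero-divisor.

Final answer: YES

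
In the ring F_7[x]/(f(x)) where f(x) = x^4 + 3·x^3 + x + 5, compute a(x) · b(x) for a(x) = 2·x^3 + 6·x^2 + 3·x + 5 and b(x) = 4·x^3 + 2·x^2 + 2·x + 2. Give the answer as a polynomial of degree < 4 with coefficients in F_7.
Multiply as integer polynomials: a · b = 8·x^6 + 28·x^5 + 28·x^4 + 42·x^3 + 28·x^2 + 16·x + 10. Reducing coefficients mod 7: a · b ≡ x^6 + 2·x + 3. Now divide by f(x) = x^4 + 3·x^3 + x + 5 in F_7[x], eliminating the leading term at each step:
  leading term x^6: subtract (x^2)·f(x) = x^6 + 3·x^5 + x^3 + 5·x^2, leaving 4·x^5 + 6·x^3 + 2·x^2 + 2·x + 3 (coefficients mod 7)
  leading term 4·x^5: subtract (4·x)·f(x) = 4·x^5 + 5·x^4 + 4·x^2 + 6·x, leaving 2·x^4 + 6·x^3 + 5·x^2 + 3·x + 3 (coefficients mod 7)
  leading term 2·x^4: subtract (2)·f(x) = 2·x^4 + 6·x^3 + 2·x + 3, leaving 5·x^2 + x (coefficients mod 7)
The degree is now < 4, so this is the remainder. Hence a · b ≡ 5·x^2 + x in F_7[x]/(f).

Final answer: a · b ≡ 5·x^2 + x (mod f(x))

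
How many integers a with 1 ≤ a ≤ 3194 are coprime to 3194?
The number of a ∈ {1, ..., 3194} with gcd(a, 3194) = 1 is by definition Euler's totient φ(3194). φ is multiplicative, with φ(p^e) = p^e − p^(e−1). Factorise 3194 = 2 · 1597. Then
  φ(3194) = (2 − 1) · (1597 − 1) = 1 · 1596 = 1596.
So there are 1596 such integers.

Final answer: 1596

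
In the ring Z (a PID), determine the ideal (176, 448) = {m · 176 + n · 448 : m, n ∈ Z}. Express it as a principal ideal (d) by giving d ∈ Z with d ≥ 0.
In the PID Z, (a, b) is generated by gcd(a, b). Compute gcd(448, 176) with the extended Euclidean algorithm, tracking rows (r, s, t) with s·448 + t·176 = r:
  row A: (448, 1, 0)   [1·448 + 0·176 = 448]
  row B: (176, 0, 1)   [0·448 + 1·176 = 176]
  448 = 2·176 + 96   → row C = row A − 2·row B = (96, 1, −2)   [check: 1·448 − 2·176 = 96]
  176 = 1·96 + 80   → row D = row B − 1·row C = (80, −1, 3)   [check: −1·448 + 3·176 = 80]
  96 = 1·80 + 16   → row E = row C − 1·row D = (16, 2, −5)   [check: 2·448 − 5·176 = 16]
  80 = 5·16 + 0   → remainder 0, stop. gcd = 16 (last nonzero row E).
So gcd(176, 448) = 16, with Bézout identity 2·448 − 5·176 = 16. Containment (⊇): the Bézout identity exhibits 16 as an element of (176, 448), giving (16) ⊆ (176, 448). Containment (⊆): since 16 | 176 and 16 | 448 (176 = 16·11, 448 = 16·28), every Z-linear combination of 176 and 448 is divisible by 16, so (176, 448) ⊆ (16). Therefore (176, 448) = (16), d = 16.

Final answer: (176, 448) = (16); d = 16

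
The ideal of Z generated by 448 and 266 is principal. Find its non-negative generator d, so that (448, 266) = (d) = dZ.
(448, 266) = (14); d = 14

In the PID Z, (a, b) is generated by gcd(a, b). Compute gcd(448, 266) with the extended Euclidean algorithm, tracking rows (r, s, t) with s·448 + t·266 = r:
  row A: (448, 1, 0)   [1·448 + 0·266 = 448]
  row B: (266, 0, 1)   [0·448 + 1·266 = 266]
  448 = 1·266 + 182   → row C = row A − 1·row B = (182, 1, −1)   [check: 1·448 − 1·266 = 182]
  266 = 1·182 + 84   → row D = row B − 1·row C = (84, −1, 2)   [check: −1·448 + 2·266 = 84]
  182 = 2·84 + 14   → row E = row C − 2·row D = (14, 3, −5)   [check: 3·448 − 5·266 = 14]
  84 = 6·14 + 0   → remainder 0, stop. gcd = 14 (last nonzero row E).
So gcd(448, 266) = 14, with Bézout identity 3·448 − 5·266 = 14. Containment (⊇): the Bézout identity exhibits 14 as an element of (448, 266), giving (14) ⊆ (448, 266). Containment (⊆): since 14 | 448 and 14 | 266 (448 = 14·32, 266 = 14·19), every Z-linear combination of 448 and 266 is divisible by 14, so (448, 266) ⊆ (14). Therefore (448, 266) = (14), d = 14.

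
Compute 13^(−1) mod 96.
Apply the extended Euclidean algorithm to (96, 13), tracking rows (r, s, t) with s·96 + t·13 = r. Each division r_prev = q·r_cur + r_new produces the new row as (previous row) − q·(current row):
  row A: (96, 1, 0)   [1·96 + 0·13 = 96]
  row B: (13, 0, 1)   [0·96 + 1·13 = 13]
  96 = 7·13 + 5   → row C = row A − 7·row B = (5, 1, −7)   [check: 1·96 − 7·13 = 5]
  13 = 2·5 + 3   → row D = row B − 2·row C = (3, −2, 15)   [check: −2·96 + 15·13 = 3]
  5 = 1·3 + 2   → row E = row C − 1·row D = (2, 3, −22)   [check: 3·96 − 22·13 = 2]
  3 = 1·2 + 1   → row F = row D − 1·row E = (1, −5, 37)   [check: −5·96 + 37·13 = 1]
  2 = 2·1 + 0   → remainder 0, stop. gcd = 1 (last nonzero row F).
The gcd is 1, so 13 is invertible mod 96. The last nonzero row gives −5·96 + 37·13 = 1, so t = 37. So 13^(−1) ≡ 37 (mod 96). Verify: 13 · 37 = 481 ≡ 1 (mod 96). ✓

Final answer: 13^(−1) ≡ 37 (mod 96)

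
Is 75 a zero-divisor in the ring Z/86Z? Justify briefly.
gcd(75, 86) = 1, so 75 is a unit in Z/86Z (it has a multiplicative inverse). A unit cannot be a zero-divisor: if 75·b ≡ 0 then multiplying both sides by 75^(−1) gives b ≡ 0. So 75 is not a zero-divisor.

Final answer: NO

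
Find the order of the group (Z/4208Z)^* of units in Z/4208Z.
|(Z/4208Z)^*| = 2096

(Z/4208Z)^* consists of the classes a with gcd(a, 4208) = 1, so its order is φ(4208). φ is multiplicative, with φ(p^e) = p^e − p^(e−1). Factorise 4208 = 2^4 · 263. Then
  φ(4208) = (2^4 − 2^3) · (263 − 1) = 8 · 262 = 2096.
Thus |(Z/4208Z)^*| = 2096.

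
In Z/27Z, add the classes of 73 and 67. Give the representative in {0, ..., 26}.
Reduce the summands first: 73 ≡ 19, 67 ≡ 13 (mod 27), so 73 + 67 ≡ 19 + 13 (mod 27). 19 + 13 = 32; 32 = 1·27 + 5, so (73 + 67) mod 27 = 5.

Final answer: 5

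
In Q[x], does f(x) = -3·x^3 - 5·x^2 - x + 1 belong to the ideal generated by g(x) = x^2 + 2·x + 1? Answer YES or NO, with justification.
In Q[x] the ideal (g) consists of all multiples of g, so f ∈ (g) iff g | f, i.e. iff the remainder of f on division by g is 0. Divide f by g (g is monic, so eliminate the leading term of the running remainder at each step):
  leading term -3·x^3: subtract (-3·x)·g(x) = -3·x^3 - 6·x^2 - 3·x, leaving x^2 + 2·x + 1
  leading term x^2: subtract (1)·g(x) = x^2 + 2·x + 1, leaving 0
The remainder is 0, so f(x) = g(x) · h(x) with h(x) = 1 - 3·x. Hence g | f, i.e. f ∈ (g).

Final answer: YES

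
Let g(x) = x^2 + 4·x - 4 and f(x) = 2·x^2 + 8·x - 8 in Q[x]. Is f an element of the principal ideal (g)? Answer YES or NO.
YES

In Q[x] the ideal (g) consists of all multiples of g, so f ∈ (g) iff g | f, i.e. iff the remainder of f on division by g is 0. Divide f by g (g is monic, so eliminate the leading term of the running remainder at each step):
  leading term 2·x^2: subtract (2)·g(x) = 2·x^2 + 8·x - 8, leaving 0
The remainder is 0, so f(x) = g(x) · h(x) with h(x) = 2. Hence g | f, i.e. f ∈ (g).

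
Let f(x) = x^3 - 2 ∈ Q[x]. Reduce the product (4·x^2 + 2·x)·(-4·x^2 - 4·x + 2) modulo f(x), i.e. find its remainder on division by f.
a · b ≡ -28·x - 48 (mod f(x))

First multiply in Q[x] without reducing: a · b = -16·x^4 - 24·x^3 + 4·x. Now divide by f(x) = x^3 - 2, eliminating the leading term at each step:
  leading term -16·x^4: subtract (-16·x)·f(x) = -16·x^4 + 32·x, leaving -24·x^3 - 28·x
  leading term -24·x^3: subtract (-24)·f(x) = 48 - 24·x^3, leaving -28·x - 48
The degree is now < 3, so this is the remainder. Hence a · b ≡ -28·x - 48 in Q[x]/(f).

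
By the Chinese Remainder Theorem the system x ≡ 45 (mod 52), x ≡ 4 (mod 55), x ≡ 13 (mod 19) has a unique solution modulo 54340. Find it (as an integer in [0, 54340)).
x ≡ 27449 (mod 54340); the representative in [0, 54340) is 27449

The moduli 52, 55, 19 are pairwise coprime, so by the CRT there is a unique solution mod 52·55·19 = 54340.
Solve by successive substitution. Start with x ≡ 45 (mod 52).
  Combine with x ≡ 4 (mod 55): write x = 45 + 52·t and require 45 + 52·t ≡ 4 (mod 55), i.e. 52·t ≡ 4 − 45 ≡ 14 (mod 55). Since 52^(−1) ≡ 18 (mod 55), t ≡ 18·14 ≡ 32 (mod 55). So x ≡ 45 + 52·32 = 1709 (mod 2860).
  Combine with x ≡ 13 (mod 19): write x = 1709 + 2860·t and require 1709 + 2860·t ≡ 13 (mod 19), i.e. 2860·t ≡ 13 − 1709 ≡ 14 (mod 19). Since 2860^(−1) ≡ 2 (mod 19) (2860 ≡ 10 (mod 19)), t ≡ 2·14 ≡ 9 (mod 19). So x ≡ 1709 + 2860·9 = 27449 (mod 54340).
Unique solution in [0, 54340): x = 27449.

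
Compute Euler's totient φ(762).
φ(762) = 252

φ is multiplicative, with φ(p^e) = p^e − p^(e−1). Factorise 762 = 2 · 3 · 127. Then
  φ(762) = (2 − 1) · (3 − 1) · (127 − 1) = 1 · 2 · 126 = 252.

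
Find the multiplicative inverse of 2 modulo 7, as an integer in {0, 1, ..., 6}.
Apply the extended Euclidean algorithm to (7, 2), tracking rows (r, s, t) with s·7 + t·2 = r. Each division r_prev = q·r_cur + r_new produces the new row as (previous row) − q·(current row):
  row A: (7, 1, 0)   [1·7 + 0·2 = 7]
  row B: (2, 0, 1)   [0·7 + 1·2 = 2]
  7 = 3·2 + 1   → row C = row A − 3·row B = (1, 1, −3)   [check: 1·7 − 3·2 = 1]
  2 = 2·1 + 0   → remainder 0, stop. gcd = 1 (last nonzero row C).
The gcd is 1, so 2 is invertible mod 7. The last nonzero row gives 1·7 − 3·2 = 1, so t = −3. So 2^(−1) ≡ −3 ≡ 4 (mod 7). Verify: 2 · 4 = 8 ≡ 1 (mod 7). ✓

Final answer: 2^(−1) ≡ 4 (mod 7)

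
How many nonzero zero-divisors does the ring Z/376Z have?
In Z/376Z each nonzero element is either a unit (gcd with 376 is 1) or a zero-divisor (gcd > 1). The number of units is φ(376): factorise 376 = 2^3 · 47, so φ(376) = (2^3 − 2^2) · (47 − 1) = 4 · 46 = 184. The nonzero elements number 376 − 1 = 375. Hence the nonzero zero-divisors number 375 − 184 = 191.

Final answer: Z/376Z has 191 nonzero zero-divisors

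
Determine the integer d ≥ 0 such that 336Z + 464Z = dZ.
(336, 464) = (16); d = 16

In the PID Z, (a, b) is generated by gcd(a, b). Compute gcd(464, 336) with the extended Euclidean algorithm, tracking rows (r, s, t) with s·464 + t·336 = r:
  row A: (464, 1, 0)   [1·464 + 0·336 = 464]
  row B: (336, 0, 1)   [0·464 + 1·336 = 336]
  464 = 1·336 + 128   → row C = row A − 1·row B = (128, 1, −1)   [check: 1·464 − 1·336 = 128]
  336 = 2·128 + 80   → row D = row B − 2·row C = (80, −2, 3)   [check: −2·464 + 3·336 = 80]
  128 = 1·80 + 48   → row E = row C − 1·row D = (48, 3, −4)   [check: 3·464 − 4·336 = 48]
  80 = 1·48 + 32   → row F = row D − 1·row E = (32, −5, 7)   [check: −5·464 + 7·336 = 32]
  48 = 1·32 + 16   → row G = row E − 1·row F = (16, 8, −11)   [check: 8·464 − 11·336 = 16]
  32 = 2·16 + 0   → remainder 0, stop. gcd = 16 (last nonzero row G).
So gcd(336, 464) = 16, with Bézout identity 8·464 − 11·336 = 16. Containment (⊇): the Bézout identity exhibits 16 as an element of (336, 464), giving (16) ⊆ (336, 464). Containment (⊆): since 16 | 336 and 16 | 464 (336 = 16·21, 464 = 16·29), every Z-linear combination of 336 and 464 is divisible by 16, so (336, 464) ⊆ (16). Therefore (336, 464) = (16), d = 16.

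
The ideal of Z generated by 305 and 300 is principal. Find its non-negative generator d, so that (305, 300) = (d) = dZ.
In the PID Z, (a, b) is generated by gcd(a, b). Compute gcd(305, 300) with the extended Euclidean algorithm, tracking rows (r, s, t) with s·305 + t·300 = r:
  row A: (305, 1, 0)   [1·305 + 0·300 = 305]
  row B: (300, 0, 1)   [0·305 + 1·300 = 300]
  305 = 1·300 + 5   → row C = row A − 1·row B = (5, 1, −1)   [check: 1·305 − 1·300 = 5]
  300 = 60·5 + 0   → remainder 0, stop. gcd = 5 (last nonzero row C).
So gcd(305, 300) = 5, with Bézout identity 1·305 − 1·300 = 5. Containment (⊇): the Bézout identity exhibits 5 as an element of (305, 300), giving (5) ⊆ (305, 300). Containment (⊆): since 5 | 305 and 5 | 300 (305 = 5·61, 300 = 5·60), every Z-linear combination of 305 and 300 is divisible by 5, so (305, 300) ⊆ (5). Therefore (305, 300) = (5), d = 5.

Final answer: (305, 300) = (5); d = 5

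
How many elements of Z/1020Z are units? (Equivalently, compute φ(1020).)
An element a ∈ Z/1020Z is a unit iff gcd(a, 1020) = 1, so the number of units is φ(1020). φ is multiplicative, with φ(p^e) = p^e − p^(e−1). Factorise 1020 = 2^2 · 3 · 5 · 17. Then
  φ(1020) = (2^2 − 2^1) · (3 − 1) · (5 − 1) · (17 − 1) = 2 · 2 · 4 · 16 = 256.

Final answer: Z/1020Z has φ(1020) = 256 units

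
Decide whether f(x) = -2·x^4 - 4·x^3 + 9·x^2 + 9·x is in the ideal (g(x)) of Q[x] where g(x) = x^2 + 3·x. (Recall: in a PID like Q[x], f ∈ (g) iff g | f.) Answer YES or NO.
In Q[x] the ideal (g) consists of all multiples of g, so f ∈ (g) iff g | f, i.e. iff the remainder of f on division by g is 0. Divide f by g (g is monic, so eliminate the leading term of the running remainder at each step):
  leading term -2·x^4: subtract (-2·x^2)·g(x) = -2·x^4 - 6·x^3, leaving 2·x^3 + 9·x^2 + 9·x
  leading term 2·x^3: subtract (2·x)·g(x) = 2·x^3 + 6·x^2, leaving 3·x^2 + 9·x
  leading term 3·x^2: subtract (3)·g(x) = 3·x^2 + 9·x, leaving 0
The remainder is 0, so f(x) = g(x) · h(x) with h(x) = -2·x^2 + 2·x + 3. Hence g | f, i.e. f ∈ (g).

Final answer: YES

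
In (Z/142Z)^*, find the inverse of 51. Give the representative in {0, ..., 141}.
51^(−1) ≡ 39 (mod 142)

Apply the extended Euclidean algorithm to (142, 51), tracking rows (r, s, t) with s·142 + t·51 = r. Each division r_prev = q·r_cur + r_new produces the new row as (previous row) − q·(current row):
  row A: (142, 1, 0)   [1·142 + 0·51 = 142]
  row B: (51, 0, 1)   [0·142 + 1·51 = 51]
  142 = 2·51 + 40   → row C = row A − 2·row B = (40, 1, −2)   [check: 1·142 − 2·51 = 40]
  51 = 1·40 + 11   → row D = row B − 1·row C = (11, −1, 3)   [check: −1·142 + 3·51 = 11]
  40 = 3·11 + 7   → row E = row C − 3·row D = (7, 4, −11)   [check: 4·142 − 11·51 = 7]
  11 = 1·7 + 4   → row F = row D − 1·row E = (4, −5, 14)   [check: −5·142 + 14·51 = 4]
  7 = 1·4 + 3   → row G = row E − 1·row F = (3, 9, −25)   [check: 9·142 − 25·51 = 3]
  4 = 1·3 + 1   → row H = row F − 1·row G = (1, −14, 39)   [check: −14·142 + 39·51 = 1]
  3 = 3·1 + 0   → remainder 0, stop. gcd = 1 (last nonzero row H).
The gcd is 1, so 51 is invertible mod 142. The last nonzero row gives −14·142 + 39·51 = 1, so t = 39. So 51^(−1) ≡ 39 (mod 142). Verify: 51 · 39 = 1989 ≡ 1 (mod 142). ✓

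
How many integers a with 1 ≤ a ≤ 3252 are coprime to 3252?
The number of a ∈ {1, ..., 3252} with gcd(a, 3252) = 1 is by definition Euler's totient φ(3252). φ is multiplicative, with φ(p^e) = p^e − p^(e−1). Factorise 3252 = 2^2 · 3 · 271. Then
  φ(3252) = (2^2 − 2^1) · (3 − 1) · (271 − 1) = 2 · 2 · 270 = 1080.
So there are 1080 such integers.

Final answer: 1080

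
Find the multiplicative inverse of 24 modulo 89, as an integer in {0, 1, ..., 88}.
24^(−1) ≡ 26 (mod 89)

Apply the extended Euclidean algorithm to (89, 24), tracking rows (r, s, t) with s·89 + t·24 = r. Each division r_prev = q·r_cur + r_new produces the new row as (previous row) − q·(current row):
  row A: (89, 1, 0)   [1·89 + 0·24 = 89]
  row B: (24, 0, 1)   [0·89 + 1·24 = 24]
  89 = 3·24 + 17   → row C = row A − 3·row B = (17, 1, −3)   [check: 1·89 − 3·24 = 17]
  24 = 1·17 + 7   → row D = row B − 1·row C = (7, −1, 4)   [check: −1·89 + 4·24 = 7]
  17 = 2·7 + 3   → row E = row C − 2·row D = (3, 3, −11)   [check: 3·89 − 11·24 = 3]
  7 = 2·3 + 1   → row F = row D − 2·row E = (1, −7, 26)   [check: −7·89 + 26·24 = 1]
  3 = 3·1 + 0   → remainder 0, stop. gcd = 1 (last nonzero row F).
The gcd is 1, so 24 is invertible mod 89. The last nonzero row gives −7·89 + 26·24 = 1, so t = 26. So 24^(−1) ≡ 26 (mod 89). Verify: 24 · 26 = 624 ≡ 1 (mod 89). ✓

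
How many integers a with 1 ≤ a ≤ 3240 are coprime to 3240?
The number of a ∈ {1, ..., 3240} with gcd(a, 3240) = 1 is by definition Euler's totient φ(3240). φ is multiplicative, with φ(p^e) = p^e − p^(e−1). Factorise 3240 = 2^3 · 3^4 · 5. Then
  φ(3240) = (2^3 − 2^2) · (3^4 − 3^3) · (5 − 1) = 4 · 54 · 4 = 864.
So there are 864 such integers.

Final answer: 864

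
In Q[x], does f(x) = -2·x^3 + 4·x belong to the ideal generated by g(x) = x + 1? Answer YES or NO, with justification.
NO

In Q[x] the ideal (g) consists of all multiples of g, so f ∈ (g) iff g | f, i.e. iff the remainder of f on division by g is 0. Divide f by g (g is monic, so eliminate the leading term of the running remainder at each step):
  leading term -2·x^3: subtract (-2·x^2)·g(x) = -2·x^3 - 2·x^2, leaving 2·x^2 + 4·x
  leading term 2·x^2: subtract (2·x)·g(x) = 2·x^2 + 2·x, leaving 2·x
  leading term 2·x: subtract (2)·g(x) = 2·x + 2, leaving -2
The remainder r(x) = -2 ≠ 0 (and deg r < deg g), so g ∤ f, i.e. f ∉ (g).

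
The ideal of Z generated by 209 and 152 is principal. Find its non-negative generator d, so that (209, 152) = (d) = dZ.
In the PID Z, (a, b) is generated by gcd(a, b). Compute gcd(209, 152) with the extended Euclidean algorithm, tracking rows (r, s, t) with s·209 + t·152 = r:
  row A: (209, 1, 0)   [1·209 + 0·152 = 209]
  row B: (152, 0, 1)   [0·209 + 1·152 = 152]
  209 = 1·152 + 57   → row C = row A − 1·row B = (57, 1, −1)   [check: 1·209 − 1·152 = 57]
  152 = 2·57 + 38   → row D = row B − 2·row C = (38, −2, 3)   [check: −2·209 + 3·152 = 38]
  57 = 1·38 + 19   → row E = row C − 1·row D = (19, 3, −4)   [check: 3·209 − 4·152 = 19]
  38 = 2·19 + 0   → remainder 0, stop. gcd = 19 (last nonzero row E).
So gcd(209, 152) = 19, with Bézout identity 3·209 − 4·152 = 19. Containment (⊇): the Bézout identity exhibits 19 as an element of (209, 152), giving (19) ⊆ (209, 152). Containment (⊆): since 19 | 209 and 19 | 152 (209 = 19·11, 152 = 19·8), every Z-linear combination of 209 and 152 is divisible by 19, so (209, 152) ⊆ (19). Therefore (209, 152) = (19), d = 19.

Final answer: (209, 152) = (19); d = 19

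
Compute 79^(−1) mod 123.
79^(−1) ≡ 109 (mod 123)

Apply the extended Euclidean algorithm to (123, 79), tracking rows (r, s, t) with s·123 + t·79 = r. Each division r_prev = q·r_cur + r_new produces the new row as (previous row) − q·(current row):
  row A: (123, 1, 0)   [1·123 + 0·79 = 123]
  row B: (79, 0, 1)   [0·123 + 1·79 = 79]
  123 = 1·79 + 44   → row C = row A − 1·row B = (44, 1, −1)   [check: 1·123 − 1·79 = 44]
  79 = 1·44 + 35   → row D = row B − 1·row C = (35, −1, 2)   [check: −1·123 + 2·79 = 35]
  44 = 1·35 + 9   → row E = row C − 1·row D = (9, 2, −3)   [check: 2·123 − 3·79 = 9]
  35 = 3·9 + 8   → row F = row D − 3·row E = (8, −7, 11)   [check: −7·123 + 11·79 = 8]
  9 = 1·8 + 1   → row G = row E − 1·row F = (1, 9, −14)   [check: 9·123 − 14·79 = 1]
  8 = 8·1 + 0   → remainder 0, stop. gcd = 1 (last nonzero row G).
The gcd is 1, so 79 is invertible mod 123. The last nonzero row gives 9·123 − 14·79 = 1, so t = −14. So 79^(−1) ≡ −14 ≡ 109 (mod 123). Verify: 79 · 109 = 8611 ≡ 1 (mod 123). ✓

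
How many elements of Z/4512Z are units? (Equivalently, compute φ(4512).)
An element a ∈ Z/4512Z is a unit iff gcd(a, 4512) = 1, so the number of units is φ(4512). φ is multiplicative, with φ(p^e) = p^e − p^(e−1). Factorise 4512 = 2^5 · 3 · 47. Then
  φ(4512) = (2^5 − 2^4) · (3 − 1) · (47 − 1) = 16 · 2 · 46 = 1472.

Final answer: Z/4512Z has φ(4512) = 1472 units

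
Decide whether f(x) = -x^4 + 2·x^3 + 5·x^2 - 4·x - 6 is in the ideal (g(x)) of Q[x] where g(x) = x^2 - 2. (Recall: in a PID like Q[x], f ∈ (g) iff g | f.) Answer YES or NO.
YES

In Q[x] the ideal (g) consists of all multiples of g, so f ∈ (g) iff g | f, i.e. iff the remainder of f on division by g is 0. Divide f by g (g is monic, so eliminate the leading term of the running remainder at each step):
  leading term -x^4: subtract (-x^2)·g(x) = -x^4 + 2·x^2, leaving 2·x^3 + 3·x^2 - 4·x - 6
  leading term 2·x^3: subtract (2·x)·g(x) = 2·x^3 - 4·x, leaving 3·x^2 - 6
  leading term 3·x^2: subtract (3)·g(x) = 3·x^2 - 6, leaving 0
The remainder is 0, so f(x) = g(x) · h(x) with h(x) = -x^2 + 2·x + 3. Hence g | f, i.e. f ∈ (g).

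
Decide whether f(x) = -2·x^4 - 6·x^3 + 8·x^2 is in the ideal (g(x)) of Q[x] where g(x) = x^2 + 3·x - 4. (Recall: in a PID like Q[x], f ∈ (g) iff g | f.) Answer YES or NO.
YES

In Q[x] the ideal (g) consists of all multiples of g, so f ∈ (g) iff g | f, i.e. iff the remainder of f on division by g is 0. Divide f by g (g is monic, so eliminate the leading term of the running remainder at each step):
  leading term -2·x^4: subtract (-2·x^2)·g(x) = -2·x^4 - 6·x^3 + 8·x^2, leaving 0
The remainder is 0, so f(x) = g(x) · h(x) with h(x) = -2·x^2. Hence g | f, i.e. f ∈ (g).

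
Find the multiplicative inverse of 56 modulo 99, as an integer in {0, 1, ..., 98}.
56^(−1) ≡ 23 (mod 99)

Apply the extended Euclidean algorithm to (99, 56), tracking rows (r, s, t) with s·99 + t·56 = r. Each division r_prev = q·r_cur + r_new produces the new row as (previous row) − q·(current row):
  row A: (99, 1, 0)   [1·99 + 0·56 = 99]
  row B: (56, 0, 1)   [0·99 + 1·56 = 56]
  99 = 1·56 + 43   → row C = row A − 1·row B = (43, 1, −1)   [check: 1·99 − 1·56 = 43]
  56 = 1·43 + 13   → row D = row B − 1·row C = (13, −1, 2)   [check: −1·99 + 2·56 = 13]
  43 = 3·13 + 4   → row E = row C − 3·row D = (4, 4, −7)   [check: 4·99 − 7·56 = 4]
  13 = 3·4 + 1   → row F = row D − 3·row E = (1, −13, 23)   [check: −13·99 + 23·56 = 1]
  4 = 4·1 + 0   → remainder 0, stop. gcd = 1 (last nonzero row F).
The gcd is 1, so 56 is invertible mod 99. The last nonzero row gives −13·99 + 23·56 = 1, so t = 23. So 56^(−1) ≡ 23 (mod 99). Verify: 56 · 23 = 1288 ≡ 1 (mod 99). ✓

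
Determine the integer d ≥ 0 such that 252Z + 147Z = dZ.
In the PID Z, (a, b) is generated by gcd(a, b). Compute gcd(252, 147) with the extended Euclidean algorithm, tracking rows (r, s, t) with s·252 + t·147 = r:
  row A: (252, 1, 0)   [1·252 + 0·147 = 252]
  row B: (147, 0, 1)   [0·252 + 1·147 = 147]
  252 = 1·147 + 105   → row C = row A − 1·row B = (105, 1, −1)   [check: 1·252 − 1·147 = 105]
  147 = 1·105 + 42   → row D = row B − 1·row C = (42, −1, 2)   [check: −1·252 + 2·147 = 42]
  105 = 2·42 + 21   → row E = row C − 2·row D = (21, 3, −5)   [check: 3·252 − 5·147 = 21]
  42 = 2·21 + 0   → remainder 0, stop. gcd = 21 (last nonzero row E).
So gcd(252, 147) = 21, with Bézout identity 3·252 − 5·147 = 21. Containment (⊇): the Bézout identity exhibits 21 as an element of (252, 147), giving (21) ⊆ (252, 147). Containment (⊆): since 21 | 252 and 21 | 147 (252 = 21·12, 147 = 21·7), every Z-linear combination of 252 and 147 is divisible by 21, so (252, 147) ⊆ (21). Therefore (252, 147) = (21), d = 21.

Final answer: (252, 147) = (21); d = 21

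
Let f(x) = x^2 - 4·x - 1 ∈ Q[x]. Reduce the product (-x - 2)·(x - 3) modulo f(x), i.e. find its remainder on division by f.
First multiply in Q[x] without reducing: a · b = -x^2 + x + 6. Now divide by f(x) = x^2 - 4·x - 1, eliminating the leading term at each step:
  leading term -x^2: subtract (-1)·f(x) = -x^2 + 4·x + 1, leaving 5 - 3·x
The degree is now < 2, so this is the remainder. Hence a · b ≡ 5 - 3·x in Q[x]/(f).

Final answer: a · b ≡ 5 - 3·x (mod f(x))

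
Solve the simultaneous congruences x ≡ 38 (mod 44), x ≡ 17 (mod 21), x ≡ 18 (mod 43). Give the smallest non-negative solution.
x ≡ 36998 (mod 39732); the representative in [0, 39732) is 36998

The moduli 44, 21, 43 are pairwise coprime, so by the CRT there is a unique solution mod 44·21·43 = 39732.
Solve by successive substitution. Start with x ≡ 38 (mod 44).
  Combine with x ≡ 17 (mod 21): write x = 38 + 44·t and require 38 + 44·t ≡ 17 (mod 21), i.e. 44·t ≡ 17 − 38 ≡ 0 (mod 21). Since 44^(−1) ≡ 11 (mod 21) (44 ≡ 2 (mod 21)), t ≡ 11·0 ≡ 0 (mod 21). So x ≡ 38 + 44·0 = 38 (mod 924).
  Combine with x ≡ 18 (mod 43): write x = 38 + 924·t and require 38 + 924·t ≡ 18 (mod 43), i.e. 924·t ≡ 18 − 38 ≡ 23 (mod 43). Since 924^(−1) ≡ 41 (mod 43) (924 ≡ 21 (mod 43)), t ≡ 41·23 ≡ 40 (mod 43). So x ≡ 38 + 924·40 = 36998 (mod 39732).
Unique solution in [0, 39732): x = 36998.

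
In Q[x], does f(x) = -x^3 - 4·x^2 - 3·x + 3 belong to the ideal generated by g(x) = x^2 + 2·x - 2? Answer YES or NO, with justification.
NO

In Q[x] the ideal (g) consists of all multiples of g, so f ∈ (g) iff g | f, i.e. iff the remainder of f on division by g is 0. Divide f by g (g is monic, so eliminate the leading term of the running remainder at each step):
  leading term -x^3: subtract (-x)·g(x) = -x^3 - 2·x^2 + 2·x, leaving -2·x^2 - 5·x + 3
  leading term -2·x^2: subtract (-2)·g(x) = -2·x^2 - 4·x + 4, leaving -x - 1
The remainder r(x) = -x - 1 ≠ 0 (and deg r < deg g), so g ∤ f, i.e. f ∉ (g).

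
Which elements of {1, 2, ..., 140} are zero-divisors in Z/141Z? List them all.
nonzero zero-divisors of Z/141Z = {3, 6, 9, 12, 15, 18, 21, 24, 27, 30, 33, 36, 39, 42, 45, 47, 48, 51, 54, 57, 60, 63, 66, 69, 72, 75, 78, 81, 84, 87, 90, 93, 94, 96, 99, 102, 105, 108, 111, 114, 117, 120, 123, 126, 129, 132, 135, 138}

An element a ∈ Z/141Z (with a ≠ 0) is a zero-divisor iff gcd(a, 141) > 1 (because a is a unit precisely when gcd(a, n) = 1, and in Z/nZ every nonzero, non-unit element is a zero-divisor). Scan a = 1, ..., 140 and keep those with gcd(a, 141) > 1:
  gcd(3, 141) = 3, gcd(6, 141) = 3, gcd(9, 141) = 3, gcd(12, 141) = 3, gcd(15, 141) = 3, gcd(18, 141) = 3, gcd(21, 141) = 3, gcd(24, 141) = 3, gcd(27, 141) = 3, gcd(30, 141) = 3, gcd(33, 141) = 3, gcd(36, 141) = 3, gcd(39, 141) = 3, gcd(42, 141) = 3, gcd(45, 141) = 3, gcd(47, 141) = 47, gcd(48, 141) = 3, gcd(51, 141) = 3, gcd(54, 141) = 3, gcd(57, 141) = 3, gcd(60, 141) = 3, gcd(63, 141) = 3, gcd(66, 141) = 3, gcd(69, 141) = 3, gcd(72, 141) = 3, gcd(75, 141) = 3, gcd(78, 141) = 3, gcd(81, 141) = 3, gcd(84, 141) = 3, gcd(87, 141) = 3, gcd(90, 141) = 3, gcd(93, 141) = 3, gcd(94, 141) = 47, gcd(96, 141) = 3, gcd(99, 141) = 3, gcd(102, 141) = 3, gcd(105, 141) = 3, gcd(108, 141) = 3, gcd(111, 141) = 3, gcd(114, 141) = 3, gcd(117, 141) = 3, gcd(120, 141) = 3, gcd(123, 141) = 3, gcd(126, 141) = 3, gcd(129, 141) = 3, gcd(132, 141) = 3, gcd(135, 141) = 3, gcd(138, 141) = 3.
All other a ∈ {1, ..., 140} have gcd(a, 141) = 1 and are units. So the nonzero zero-divisors are exactly the 48 values of a appearing in this scan.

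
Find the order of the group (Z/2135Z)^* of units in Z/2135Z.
(Z/2135Z)^* consists of the classes a with gcd(a, 2135) = 1, so its order is φ(2135). φ is multiplicative, with φ(p^e) = p^e − p^(e−1). Factorise 2135 = 5 · 7 · 61. Then
  φ(2135) = (5 − 1) · (7 − 1) · (61 − 1) = 4 · 6 · 60 = 1440.
Thus |(Z/2135Z)^*| = 1440.

Final answer: |(Z/2135Z)^*| = 1440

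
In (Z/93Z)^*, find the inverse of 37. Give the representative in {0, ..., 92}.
Apply the extended Euclidean algorithm to (93, 37), tracking rows (r, s, t) with s·93 + t·37 = r. Each division r_prev = q·r_cur + r_new produces the new row as (previous row) − q·(current row):
  row A: (93, 1, 0)   [1·93 + 0·37 = 93]
  row B: (37, 0, 1)   [0·93 + 1·37 = 37]
  93 = 2·37 + 19   → row C = row A − 2·row B = (19, 1, −2)   [check: 1·93 − 2·37 = 19]
  37 = 1·19 + 18   → row D = row B − 1·row C = (18, −1, 3)   [check: −1·93 + 3·37 = 18]
  19 = 1·18 + 1   → row E = row C − 1·row D = (1, 2, −5)   [check: 2·93 − 5·37 = 1]
  18 = 18·1 + 0   → remainder 0, stop. gcd = 1 (last nonzero row E).
The gcd is 1, so 37 is invertible mod 93. The last nonzero row gives 2·93 − 5·37 = 1, so t = −5. So 37^(−1) ≡ −5 ≡ 88 (mod 93). Verify: 37 · 88 = 3256 ≡ 1 (mod 93). ✓

Final answer: 37^(−1) ≡ 88 (mod 93)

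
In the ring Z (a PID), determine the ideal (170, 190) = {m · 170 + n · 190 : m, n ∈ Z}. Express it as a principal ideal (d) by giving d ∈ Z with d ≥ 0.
(170, 190) = (10); d = 10

In the PID Z, (a, b) is generated by gcd(a, b). Compute gcd(190, 170) with the extended Euclidean algorithm, tracking rows (r, s, t) with s·190 + t·170 = r:
  row A: (190, 1, 0)   [1·190 + 0·170 = 190]
  row B: (170, 0, 1)   [0·190 + 1·170 = 170]
  190 = 1·170 + 20   → row C = row A − 1·row B = (20, 1, −1)   [check: 1·190 − 1·170 = 20]
  170 = 8·20 + 10   → row D = row B − 8·row C = (10, −8, 9)   [check: −8·190 + 9·170 = 10]
  20 = 2·10 + 0   → remainder 0, stop. gcd = 10 (last nonzero row D).
So gcd(170, 190) = 10, with Bézout identity −8·190 + 9·170 = 10. Containment (⊇): the Bézout identity exhibits 10 as an element of (170, 190), giving (10) ⊆ (170, 190). Containment (⊆): since 10 | 170 and 10 | 190 (170 = 10·17, 190 = 10·19), every Z-linear combination of 170 and 190 is divisible by 10, so (170, 190) ⊆ (10). Therefore (170, 190) = (10), d = 10.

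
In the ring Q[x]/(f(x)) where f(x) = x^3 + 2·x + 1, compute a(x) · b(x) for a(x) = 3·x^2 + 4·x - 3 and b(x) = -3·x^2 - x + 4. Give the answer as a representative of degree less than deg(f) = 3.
a · b ≡ 35·x^2 + 58·x + 3 (mod f(x))

First multiply in Q[x] without reducing: a · b = -9·x^4 - 15·x^3 + 17·x^2 + 19·x - 12. Now divide by f(x) = x^3 + 2·x + 1, eliminating the leading term at each step:
  leading term -9·x^4: subtract (-9·x)·f(x) = -9·x^4 - 18·x^2 - 9·x, leaving -15·x^3 + 35·x^2 + 28·x - 12
  leading term -15·x^3: subtract (-15)·f(x) = -15·x^3 - 30·x - 15, leaving 35·x^2 + 58·x + 3
The degree is now < 3, so this is the remainder. Hence a · b ≡ 35·x^2 + 58·x + 3 in Q[x]/(f).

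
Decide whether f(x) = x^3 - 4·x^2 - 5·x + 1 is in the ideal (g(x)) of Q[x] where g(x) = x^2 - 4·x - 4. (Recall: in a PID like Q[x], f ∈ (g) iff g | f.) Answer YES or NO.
NO

In Q[x] the ideal (g) consists of all multiples of g, so f ∈ (g) iff g | f, i.e. iff the remainder of f on division by g is 0. Divide f by g (g is monic, so eliminate the leading term of the running remainder at each step):
  leading term x^3: subtract (x)·g(x) = x^3 - 4·x^2 - 4·x, leaving 1 - x
The remainder r(x) = 1 - x ≠ 0 (and deg r < deg g), so g ∤ f, i.e. f ∉ (g).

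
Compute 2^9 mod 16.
0

Use repeated squaring. Binary(9) = 1001. Walk through the bits of the exponent 9 left-to-right: at each bit after the leading one, square the running value, then multiply by 2 if the bit is 1 (always reducing mod 16):
  bit 1 = 1 (leading): start with 2.
  bit 2 = 0: square 2^2 = 4 (mod 16).
  bit 3 = 0: square 4^2 = 16 ≡ 0 (mod 16).
  bit 4 = 1: square 0^2 = 0; bit is 1, so multiply 0·2 = 0 (mod 16).
Final value: 2^9 ≡ 0 (mod 16).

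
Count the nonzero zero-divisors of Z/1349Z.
Z/1349Z has 88 nonzero zero-divisors

In Z/1349Z each nonzero element is either a unit (gcd with 1349 is 1) or a zero-divisor (gcd > 1). The number of units is φ(1349): factorise 1349 = 19 · 71, so φ(1349) = (19 − 1) · (71 − 1) = 18 · 70 = 1260. The nonzero elements number 1349 − 1 = 1348. Hence the nonzero zero-divisors number 1348 − 1260 = 88.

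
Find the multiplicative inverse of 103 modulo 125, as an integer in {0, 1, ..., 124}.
Apply the extended Euclidean algorithm to (125, 103), tracking rows (r, s, t) with s·125 + t·103 = r. Each division r_prev = q·r_cur + r_new produces the new row as (previous row) − q·(current row):
  row A: (125, 1, 0)   [1·125 + 0·103 = 125]
  row B: (103, 0, 1)   [0·125 + 1·103 = 103]
  125 = 1·103 + 22   → row C = row A − 1·row B = (22, 1, −1)   [check: 1·125 − 1·103 = 22]
  103 = 4·22 + 15   → row D = row B − 4·row C = (15, −4, 5)   [check: −4·125 + 5·103 = 15]
  22 = 1·15 + 7   → row E = row C − 1·row D = (7, 5, −6)   [check: 5·125 − 6·103 = 7]
  15 = 2·7 + 1   → row F = row D − 2·row E = (1, −14, 17)   [check: −14·125 + 17·103 = 1]
  7 = 7·1 + 0   → remainder 0, stop. gcd = 1 (last nonzero row F).
The gcd is 1, so 103 is invertible mod 125. The last nonzero row gives −14·125 + 17·103 = 1, so t = 17. So 103^(−1) ≡ 17 (mod 125). Verify: 103 · 17 = 1751 ≡ 1 (mod 125). ✓

Final answer: 103^(−1) ≡ 17 (mod 125)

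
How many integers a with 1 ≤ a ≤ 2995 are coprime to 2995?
2392

The number of a ∈ {1, ..., 2995} with gcd(a, 2995) = 1 is by definition Euler's totient φ(2995). φ is multiplicative, with φ(p^e) = p^e − p^(e−1). Factorise 2995 = 5 · 599. Then
  φ(2995) = (5 − 1) · (599 − 1) = 4 · 598 = 2392.
So there are 2392 such integers.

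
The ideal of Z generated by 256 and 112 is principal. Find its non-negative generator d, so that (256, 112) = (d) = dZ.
In the PID Z, (a, b) is generated by gcd(a, b). Compute gcd(256, 112) with the extended Euclidean algorithm, tracking rows (r, s, t) with s·256 + t·112 = r:
  row A: (256, 1, 0)   [1·256 + 0·112 = 256]
  row B: (112, 0, 1)   [0·256 + 1·112 = 112]
  256 = 2·112 + 32   → row C = row A − 2·row B = (32, 1, −2)   [check: 1·256 − 2·112 = 32]
  112 = 3·32 + 16   → row D = row B − 3·row C = (16, −3, 7)   [check: −3·256 + 7·112 = 16]
  32 = 2·16 + 0   → remainder 0, stop. gcd = 16 (last nonzero row D).
So gcd(256, 112) = 16, with Bézout identity −3·256 + 7·112 = 16. Containment (⊇): the Bézout identity exhibits 16 as an element of (256, 112), giving (16) ⊆ (256, 112). Containment (⊆): since 16 | 256 and 16 | 112 (256 = 16·16, 112 = 16·7), every Z-linear combination of 256 and 112 is divisible by 16, so (256, 112) ⊆ (16). Therefore (256, 112) = (16), d = 16.

Final answer: (256, 112) = (16); d = 16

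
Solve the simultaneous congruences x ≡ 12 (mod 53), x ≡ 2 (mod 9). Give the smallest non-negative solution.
x ≡ 65 (mod 477); the representative in [0, 477) is 65

The moduli 53, 9 are pairwise coprime, so by the CRT there is a unique solution mod 53·9 = 477.
Solve by successive substitution. Start with x ≡ 12 (mod 53).
  Combine with x ≡ 2 (mod 9): write x = 12 + 53·t and require 12 + 53·t ≡ 2 (mod 9), i.e. 53·t ≡ 2 − 12 ≡ 8 (mod 9). Since 53^(−1) ≡ 8 (mod 9) (53 ≡ 8 (mod 9)), t ≡ 8·8 ≡ 1 (mod 9). So x ≡ 12 + 53·1 = 65 (mod 477).
Unique solution in [0, 477): x = 65.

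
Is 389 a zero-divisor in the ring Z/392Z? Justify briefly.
gcd(389, 392) = 1, so 389 is a unit in Z/392Z (it has a multiplicative inverse). A unit cannot be a zero-divisor: if 389·b ≡ 0 then multiplying both sides by 389^(−1) gives b ≡ 0. So 389 is not a zero-divisor.

Final answer: NO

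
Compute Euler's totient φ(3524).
φ(3524) = 1760

φ is multiplicative, with φ(p^e) = p^e − p^(e−1). Factorise 3524 = 2^2 · 881. Then
  φ(3524) = (2^2 − 2^1) · (881 − 1) = 2 · 880 = 1760.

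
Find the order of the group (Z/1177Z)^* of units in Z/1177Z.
|(Z/1177Z)^*| = 1060

(Z/1177Z)^* consists of the classes a with gcd(a, 1177) = 1, so its order is φ(1177). φ is multiplicative, with φ(p^e) = p^e − p^(e−1). Factorise 1177 = 11 · 107. Then
  φ(1177) = (11 − 1) · (107 − 1) = 10 · 106 = 1060.
Thus |(Z/1177Z)^*| = 1060.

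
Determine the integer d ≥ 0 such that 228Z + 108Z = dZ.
In the PID Z, (a, b) is generated by gcd(a, b). Compute gcd(228, 108) with the extended Euclidean algorithm, tracking rows (r, s, t) with s·228 + t·108 = r:
  row A: (228, 1, 0)   [1·228 + 0·108 = 228]
  row B: (108, 0, 1)   [0·228 + 1·108 = 108]
  228 = 2·108 + 12   → row C = row A − 2·row B = (12, 1, −2)   [check: 1·228 − 2·108 = 12]
  108 = 9·12 + 0   → remainder 0, stop. gcd = 12 (last nonzero row C).
So gcd(228, 108) = 12, with Bézout identity 1·228 − 2·108 = 12. Containment (⊇): the Bézout identity exhibits 12 as an element of (228, 108), giving (12) ⊆ (228, 108). Containment (⊆): since 12 | 228 and 12 | 108 (228 = 12·19, 108 = 12·9), every Z-linear combination of 228 and 108 is divisible by 12, so (228, 108) ⊆ (12). Therefore (228, 108) = (12), d = 12.

Final answer: (228, 108) = (12); d = 12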